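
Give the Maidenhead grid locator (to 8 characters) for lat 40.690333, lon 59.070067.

LN90mq85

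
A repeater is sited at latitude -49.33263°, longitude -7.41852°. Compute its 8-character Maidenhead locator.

IE60gq90

Shift to the Maidenhead origin (180°W, 90°S): lon 172.58148, lat 40.66737.
Field (20°×10°, letters A–R): 172.58148/20 → 8 → I, 40.66737/10 → 4 → E; chars IE.
Square (2°×1°, digits 0–9): 12.58148/2 → 6, 0.66737/1 → 0; chars 60.
Subsquare (5′×2.5′, letters a–x): 0.58148/0.0833333 → 6 → g, 0.66737/0.0416667 → 16 → q; chars gq.
Extended square (30″×15″, digits 0–9): 0.08148/0.00833333 → 9, 0.00070/0.00416667 → 0; chars 90.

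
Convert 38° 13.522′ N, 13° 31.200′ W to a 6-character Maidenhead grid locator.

IM38ff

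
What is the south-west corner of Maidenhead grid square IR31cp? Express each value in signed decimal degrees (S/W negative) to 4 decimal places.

81.6250, -13.8333

Field I=8, R=17: +8·20° lon, +17·10° lat → SW at lon -20°, lat 80°.
Square 3, 1: +3·2° lon, +1·1° lat → SW at lon -14°, lat 81°.
Subsquare c=2, p=15: +2·0.0833333° lon, +15·0.0416667° lat → SW at lon -13.8333°, lat 81.625°.
latitude 81.6250, longitude -13.8333.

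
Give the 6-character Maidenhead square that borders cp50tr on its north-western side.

CP50ss

Longitude subsquare t = 19; −1 → 18 = s.
Latitude subsquare r = 17; +1 → 18 = s.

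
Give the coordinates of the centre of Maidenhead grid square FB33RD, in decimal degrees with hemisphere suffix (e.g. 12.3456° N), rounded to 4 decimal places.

76.8542° S, 72.5417° W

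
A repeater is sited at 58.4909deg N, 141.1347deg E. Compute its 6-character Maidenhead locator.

Add 180° to longitude and 90° to latitude: 321.1347, 148.4909.
Field: 321.1347/20 → 16 → Q, 148.4909/10 → 14 → O; chars QO.
Square: 1.1347/2 → 0, 8.4909/1 → 8; chars 08.
Subsquare: 1.1347/0.0833333 → 13 → n, 0.4909/0.0416667 → 11 → l; chars nl.

QO08nl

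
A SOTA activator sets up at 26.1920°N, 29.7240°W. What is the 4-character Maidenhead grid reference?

Offset from 180°W / 90°S: lon 150.28°, lat 116.19°.
Field: lon ⌊150.28/20⌋ = 7 → H; lat ⌊116.19/10⌋ = 11 → L.
Square: lon ⌊10.28/2⌋ = 5; lat ⌊6.19/1⌋ = 6.

HL56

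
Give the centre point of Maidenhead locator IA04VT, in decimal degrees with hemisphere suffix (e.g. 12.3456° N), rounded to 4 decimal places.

Field I=8, A=0: +8·20° lon, +0·10° lat → SW at lon -20°, lat -90°.
Square 0, 4: +0·2° lon, +4·1° lat → SW at lon -20°, lat -86°.
Subsquare v=21, t=19: +21·0.0833333° lon, +19·0.0416667° lat → SW at lon -18.25°, lat -85.2083°.
Cell spans 0.0833333° lon × 0.0416667° lat. Centre is SW corner plus half of each.
latitude 85.1875° S, longitude 18.2083° W.

85.1875° S, 18.2083° W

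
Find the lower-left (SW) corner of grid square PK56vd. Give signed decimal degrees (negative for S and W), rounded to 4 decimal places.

16.1250, 131.7500

Field P=15, K=10: +15·20° lon, +10·10° lat → SW at lon 120°, lat 10°.
Square 5, 6: +5·2° lon, +6·1° lat → SW at lon 130°, lat 16°.
Subsquare v=21, d=3: +21·0.0833333° lon, +3·0.0416667° lat → SW at lon 131.75°, lat 16.125°.
latitude 16.1250, longitude 131.7500.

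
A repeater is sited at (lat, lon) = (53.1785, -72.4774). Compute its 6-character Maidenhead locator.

FO33se

Shift to the Maidenhead origin (180°W, 90°S): lon 107.5226, lat 143.1785.
Field: 107.5226/20 → 5 → F, 143.1785/10 → 14 → O; chars FO.
Square: 7.5226/2 → 3, 3.1785/1 → 3; chars 33.
Subsquare: 1.5226/0.0833333 → 18 → s, 0.1785/0.0416667 → 4 → e; chars se.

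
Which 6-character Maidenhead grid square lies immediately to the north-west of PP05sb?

PP05rc

Longitude subsquare s = 18; −1 → 17 = r.
Latitude subsquare b = 1; +1 → 2 = c.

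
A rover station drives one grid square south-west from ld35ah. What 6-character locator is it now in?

LD25xg

Longitude subsquare a = 0; −1 → -1, wraps to 23 = x, carry into square.
Longitude square 3; −1 → 2.
Latitude subsquare h = 7; −1 → 6 = g.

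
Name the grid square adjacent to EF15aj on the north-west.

Longitude subsquare a = 0; −1 → -1, wraps to 23 = x, carry into square.
Longitude square 1; −1 → 0.
Latitude subsquare j = 9; +1 → 10 = k.

EF05xk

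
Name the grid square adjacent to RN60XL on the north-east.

Longitude subsquare x = 23; +1 → 24, wraps to 0 = a, carry into square.
Longitude square 6; +1 → 7.
Latitude subsquare l = 11; +1 → 12 = m.

RN70am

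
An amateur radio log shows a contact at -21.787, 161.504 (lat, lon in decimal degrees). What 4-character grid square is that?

RG08

Shift to the Maidenhead origin (180°W, 90°S): lon 341.50, lat 68.21.
Field (20°×10°, letters A–R): lon ⌊341.50/20⌋ = 17 → R; lat ⌊68.21/10⌋ = 6 → G.
Square (2°×1°, digits 0–9): lon ⌊1.50/2⌋ = 0; lat ⌊8.21/1⌋ = 8.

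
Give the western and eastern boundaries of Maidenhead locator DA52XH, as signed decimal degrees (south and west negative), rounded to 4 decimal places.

-108.0833, -108.0000

Field D=3, A=0: +3·20° lon, +0·10° lat → SW at lon -120°, lat -90°.
Square 5, 2: +5·2° lon, +2·1° lat → SW at lon -110°, lat -88°.
Subsquare x=23, h=7: +23·0.0833333° lon, +7·0.0416667° lat → SW at lon -108.083°, lat -87.7083°.
Cell spans 0.0833333° lon × 0.0416667° lat.
west -108.0833, east -108.0000.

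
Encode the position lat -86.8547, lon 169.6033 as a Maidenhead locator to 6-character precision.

RA43td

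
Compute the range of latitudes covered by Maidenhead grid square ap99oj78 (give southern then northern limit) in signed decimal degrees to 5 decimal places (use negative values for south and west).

69.40833, 69.41250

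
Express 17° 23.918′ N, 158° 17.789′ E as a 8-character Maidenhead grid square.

QK97dj55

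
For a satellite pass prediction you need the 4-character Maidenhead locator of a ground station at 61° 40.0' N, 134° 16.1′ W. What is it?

CP21

Shift to the Maidenhead origin (180°W, 90°S): lon 45.73, lat 151.67.
Field: lon ⌊45.73/20⌋ = 2 → C; lat ⌊151.67/10⌋ = 15 → P.
Square: lon ⌊5.73/2⌋ = 2; lat ⌊1.67/1⌋ = 1.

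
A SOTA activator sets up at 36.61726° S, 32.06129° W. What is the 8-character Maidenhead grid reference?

HF33xj21

Add 180° to longitude and 90° to latitude: 147.93871, 53.38274.
Field: lon ⌊147.93871/20⌋ = 7 → H; lat ⌊53.38274/10⌋ = 5 → F.
Square: lon ⌊7.93871/2⌋ = 3; lat ⌊3.38274/1⌋ = 3.
Subsquare: lon ⌊1.93871/0.0833333⌋ = 23 → x; lat ⌊0.38274/0.0416667⌋ = 9 → j.
Extended square: lon ⌊0.02204/0.00833333⌋ = 2; lat ⌊0.00774/0.00416667⌋ = 1.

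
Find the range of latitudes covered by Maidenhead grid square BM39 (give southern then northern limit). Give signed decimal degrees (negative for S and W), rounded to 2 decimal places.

39.00, 40.00

Field B=1, M=12: +1·20° lon, +12·10° lat → SW at lon -160°, lat 30°.
Square 3, 9: +3·2° lon, +9·1° lat → SW at lon -154°, lat 39°.
Cell spans 2° lon × 1° lat.
south 39.00, north 40.00.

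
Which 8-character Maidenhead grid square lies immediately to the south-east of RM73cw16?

Longitude extended square 1; +1 → 2.
Latitude extended square 6; −1 → 5.

RM73cw25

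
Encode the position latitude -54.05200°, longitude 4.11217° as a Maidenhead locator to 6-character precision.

Add 180° to longitude and 90° to latitude: 184.1122, 35.9480.
Field: lon ⌊184.1122/20⌋ = 9 → J; lat ⌊35.9480/10⌋ = 3 → D.
Square: lon ⌊4.1122/2⌋ = 2; lat ⌊5.9480/1⌋ = 5.
Subsquare: lon ⌊0.1122/0.0833333⌋ = 1 → b; lat ⌊0.9480/0.0416667⌋ = 22 → w.

JD25bw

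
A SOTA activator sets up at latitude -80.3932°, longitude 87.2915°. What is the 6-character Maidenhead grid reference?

NA39po

Offset from 180°W / 90°S: lon 267.2915°, lat 9.6068°.
Field (20°×10°, letters A–R): lon ⌊267.2915/20⌋ = 13 → N; lat ⌊9.6068/10⌋ = 0 → A.
Square (2°×1°, digits 0–9): lon ⌊7.2915/2⌋ = 3; lat ⌊9.6068/1⌋ = 9.
Subsquare (5′×2.5′, letters a–x): lon ⌊1.2915/0.0833333⌋ = 15 → p; lat ⌊0.6068/0.0416667⌋ = 14 → o.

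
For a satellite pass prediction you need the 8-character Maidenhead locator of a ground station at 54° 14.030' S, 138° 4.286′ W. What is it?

Offset from 180°W / 90°S: lon 41.92857°, lat 35.76617°.
Field: 41.92857/20 → 2 → C, 35.76617/10 → 3 → D; chars CD.
Square: 1.92857/2 → 0, 5.76617/1 → 5; chars 05.
Subsquare: 1.92857/0.0833333 → 23 → x, 0.76617/0.0416667 → 18 → s; chars xs.
Extended square: 0.01190/0.00833333 → 1, 0.01617/0.00416667 → 3; chars 13.

CD05xs13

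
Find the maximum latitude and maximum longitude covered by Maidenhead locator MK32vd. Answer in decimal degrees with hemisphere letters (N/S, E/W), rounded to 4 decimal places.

Field M=12, K=10: +12·20° lon, +10·10° lat → SW at lon 60°, lat 10°.
Square 3, 2: +3·2° lon, +2·1° lat → SW at lon 66°, lat 12°.
Subsquare v=21, d=3: +21·0.0833333° lon, +3·0.0416667° lat → SW at lon 67.75°, lat 12.125°.
Cell spans 0.0833333° lon × 0.0416667° lat. NE corner is SW corner plus one full cell.
latitude 12.1667° N, longitude 67.8333° E.

12.1667° N, 67.8333° E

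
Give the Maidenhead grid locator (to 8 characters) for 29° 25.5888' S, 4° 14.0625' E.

JG20cn87

Offset from 180°W / 90°S: lon 184.23438°, lat 60.57352°.
Field: lon ⌊184.23438/20⌋ = 9 → J; lat ⌊60.57352/10⌋ = 6 → G.
Square: lon ⌊4.23438/2⌋ = 2; lat ⌊0.57352/1⌋ = 0.
Subsquare: lon ⌊0.23438/0.0833333⌋ = 2 → c; lat ⌊0.57352/0.0416667⌋ = 13 → n.
Extended square: lon ⌊0.06771/0.00833333⌋ = 8; lat ⌊0.03185/0.00416667⌋ = 7.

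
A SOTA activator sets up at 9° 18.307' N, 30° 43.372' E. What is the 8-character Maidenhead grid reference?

Add 180° to longitude and 90° to latitude: 210.72287, 99.30512.
Field: 210.72287/20 → 10 → K, 99.30512/10 → 9 → J; chars KJ.
Square: 10.72287/2 → 5, 9.30512/1 → 9; chars 59.
Subsquare: 0.72287/0.0833333 → 8 → i, 0.30512/0.0416667 → 7 → h; chars ih.
Extended square: 0.05620/0.00833333 → 6, 0.01345/0.00416667 → 3; chars 63.

KJ59ih63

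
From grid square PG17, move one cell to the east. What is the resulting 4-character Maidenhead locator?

PG27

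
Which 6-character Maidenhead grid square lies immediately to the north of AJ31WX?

AJ32wa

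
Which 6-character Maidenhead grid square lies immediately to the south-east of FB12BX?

Longitude subsquare b = 1; +1 → 2 = c.
Latitude subsquare x = 23; −1 → 22 = w.

FB12cw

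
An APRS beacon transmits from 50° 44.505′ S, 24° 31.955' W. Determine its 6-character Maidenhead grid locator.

HD79rg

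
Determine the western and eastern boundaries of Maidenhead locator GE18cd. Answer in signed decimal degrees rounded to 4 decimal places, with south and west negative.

Field G=6, E=4: +6·20° lon, +4·10° lat → SW at lon -60°, lat -50°.
Square 1, 8: +1·2° lon, +8·1° lat → SW at lon -58°, lat -42°.
Subsquare c=2, d=3: +2·0.0833333° lon, +3·0.0416667° lat → SW at lon -57.8333°, lat -41.875°.
Cell spans 0.0833333° lon × 0.0416667° lat.
west -57.8333, east -57.7500.

-57.8333, -57.7500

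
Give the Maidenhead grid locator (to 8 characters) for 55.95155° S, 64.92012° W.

FD74mb91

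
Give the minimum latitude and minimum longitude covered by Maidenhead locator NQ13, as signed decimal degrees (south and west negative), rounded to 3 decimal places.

73.000, 82.000

Field N=13, Q=16: +13·20° lon, +16·10° lat → SW at lon 80°, lat 70°.
Square 1, 3: +1·2° lon, +3·1° lat → SW at lon 82°, lat 73°.
latitude 73.000, longitude 82.000.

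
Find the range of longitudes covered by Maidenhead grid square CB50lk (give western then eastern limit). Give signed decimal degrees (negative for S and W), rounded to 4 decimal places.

-129.0833, -129.0000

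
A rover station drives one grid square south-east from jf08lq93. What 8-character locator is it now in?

Longitude extended square 9; +1 → 10, wraps to 0, carry into subsquare.
Longitude subsquare l = 11; +1 → 12 = m.
Latitude extended square 3; −1 → 2.

JF08mq02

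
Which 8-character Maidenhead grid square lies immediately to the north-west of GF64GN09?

GF64fo90

Longitude extended square 0; −1 → -1, wraps to 9, carry into subsquare.
Longitude subsquare g = 6; −1 → 5 = f.
Latitude extended square 9; +1 → 10, wraps to 0, carry into subsquare.
Latitude subsquare n = 13; +1 → 14 = o.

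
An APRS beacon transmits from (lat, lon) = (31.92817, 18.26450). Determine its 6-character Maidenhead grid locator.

JM91dw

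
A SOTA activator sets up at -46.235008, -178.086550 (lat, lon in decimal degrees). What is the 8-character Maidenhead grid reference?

AE03ws93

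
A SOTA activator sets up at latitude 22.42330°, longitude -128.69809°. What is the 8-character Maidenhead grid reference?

CL52pk61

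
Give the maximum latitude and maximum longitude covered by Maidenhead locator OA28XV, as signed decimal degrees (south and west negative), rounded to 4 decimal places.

Field O=14, A=0: +14·20° lon, +0·10° lat → SW at lon 100°, lat -90°.
Square 2, 8: +2·2° lon, +8·1° lat → SW at lon 104°, lat -82°.
Subsquare x=23, v=21: +23·0.0833333° lon, +21·0.0416667° lat → SW at lon 105.917°, lat -81.125°.
Cell spans 0.0833333° lon × 0.0416667° lat. NE corner is SW corner plus one full cell.
latitude -81.0833, longitude 106.0000.

-81.0833, 106.0000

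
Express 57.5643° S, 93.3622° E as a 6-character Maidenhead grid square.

Shift to the Maidenhead origin (180°W, 90°S): lon 273.3622, lat 32.4357.
Field: lon ⌊273.3622/20⌋ = 13 → N; lat ⌊32.4357/10⌋ = 3 → D.
Square: lon ⌊13.3622/2⌋ = 6; lat ⌊2.4357/1⌋ = 2.
Subsquare: lon ⌊1.3622/0.0833333⌋ = 16 → q; lat ⌊0.4357/0.0416667⌋ = 10 → k.

ND62qk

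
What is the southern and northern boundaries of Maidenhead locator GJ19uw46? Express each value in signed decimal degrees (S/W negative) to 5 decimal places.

Field G=6, J=9: +6·20° lon, +9·10° lat → SW at lon -60°, lat 0°.
Square 1, 9: +1·2° lon, +9·1° lat → SW at lon -58°, lat 9°.
Subsquare u=20, w=22: +20·0.0833333° lon, +22·0.0416667° lat → SW at lon -56.3333°, lat 9.91667°.
Extended square 4, 6: +4·0.00833333° lon, +6·0.00416667° lat → SW at lon -56.3°, lat 9.94167°.
Cell spans 0.00833333° lon × 0.00416667° lat.
south 9.94167, north 9.94583.

9.94167, 9.94583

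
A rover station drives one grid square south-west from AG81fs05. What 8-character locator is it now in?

Longitude extended square 0; −1 → -1, wraps to 9, carry into subsquare.
Longitude subsquare f = 5; −1 → 4 = e.
Latitude extended square 5; −1 → 4.

AG81es94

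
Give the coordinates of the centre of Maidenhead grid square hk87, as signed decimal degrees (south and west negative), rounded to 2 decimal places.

Field H=7, K=10: +7·20° lon, +10·10° lat → SW at lon -40°, lat 10°.
Square 8, 7: +8·2° lon, +7·1° lat → SW at lon -24°, lat 17°.
Cell spans 2° lon × 1° lat. Centre is SW corner plus half of each.
latitude 17.50, longitude -23.00.

17.50, -23.00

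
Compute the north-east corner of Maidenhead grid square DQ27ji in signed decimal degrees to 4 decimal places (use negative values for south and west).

77.3750, -115.1667

Field D=3, Q=16: +3·20° lon, +16·10° lat → SW at lon -120°, lat 70°.
Square 2, 7: +2·2° lon, +7·1° lat → SW at lon -116°, lat 77°.
Subsquare j=9, i=8: +9·0.0833333° lon, +8·0.0416667° lat → SW at lon -115.25°, lat 77.3333°.
Cell spans 0.0833333° lon × 0.0416667° lat. NE corner is SW corner plus one full cell.
latitude 77.3750, longitude -115.1667.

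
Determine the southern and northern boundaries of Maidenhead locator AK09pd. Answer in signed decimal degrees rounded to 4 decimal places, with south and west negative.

Field A=0, K=10: +0·20° lon, +10·10° lat → SW at lon -180°, lat 10°.
Square 0, 9: +0·2° lon, +9·1° lat → SW at lon -180°, lat 19°.
Subsquare p=15, d=3: +15·0.0833333° lon, +3·0.0416667° lat → SW at lon -178.75°, lat 19.125°.
Cell spans 0.0833333° lon × 0.0416667° lat.
south 19.1250, north 19.1667.

19.1250, 19.1667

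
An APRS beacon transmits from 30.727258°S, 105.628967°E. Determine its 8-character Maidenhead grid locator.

Shift to the Maidenhead origin (180°W, 90°S): lon 285.62897, lat 59.27274.
Field: 285.62897/20 → 14 → O, 59.27274/10 → 5 → F; chars OF.
Square: 5.62897/2 → 2, 9.27274/1 → 9; chars 29.
Subsquare: 1.62897/0.0833333 → 19 → t, 0.27274/0.0416667 → 6 → g; chars tg.
Extended square: 0.04563/0.00833333 → 5, 0.02274/0.00416667 → 5; chars 55.

OF29tg55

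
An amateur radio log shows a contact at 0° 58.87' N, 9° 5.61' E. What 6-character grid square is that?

Add 180° to longitude and 90° to latitude: 189.0935, 90.9812.
Field: 189.0935/20 → 9 → J, 90.9812/10 → 9 → J; chars JJ.
Square: 9.0935/2 → 4, 0.9812/1 → 0; chars 40.
Subsquare: 1.0935/0.0833333 → 13 → n, 0.9812/0.0416667 → 23 → x; chars nx.

JJ40nx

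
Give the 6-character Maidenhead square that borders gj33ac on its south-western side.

GJ23xb

Longitude subsquare a = 0; −1 → -1, wraps to 23 = x, carry into square.
Longitude square 3; −1 → 2.
Latitude subsquare c = 2; −1 → 1 = b.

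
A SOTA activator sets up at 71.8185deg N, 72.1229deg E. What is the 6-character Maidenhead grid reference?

MQ61bt

Offset from 180°W / 90°S: lon 252.1229°, lat 161.8185°.
Field (20°×10°, letters A–R): lon ⌊252.1229/20⌋ = 12 → M; lat ⌊161.8185/10⌋ = 16 → Q.
Square (2°×1°, digits 0–9): lon ⌊12.1229/2⌋ = 6; lat ⌊1.8185/1⌋ = 1.
Subsquare (5′×2.5′, letters a–x): lon ⌊0.1229/0.0833333⌋ = 1 → b; lat ⌊0.8185/0.0416667⌋ = 19 → t.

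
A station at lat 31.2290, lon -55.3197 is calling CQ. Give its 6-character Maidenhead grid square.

GM21if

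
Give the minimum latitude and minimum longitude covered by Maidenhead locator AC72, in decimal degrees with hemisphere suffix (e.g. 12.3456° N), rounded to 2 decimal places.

Field A=0, C=2: +0·20° lon, +2·10° lat → SW at lon -180°, lat -70°.
Square 7, 2: +7·2° lon, +2·1° lat → SW at lon -166°, lat -68°.
latitude 68.00° S, longitude 166.00° W.

68.00° S, 166.00° W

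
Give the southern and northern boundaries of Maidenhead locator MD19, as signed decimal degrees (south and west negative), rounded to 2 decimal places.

-51.00, -50.00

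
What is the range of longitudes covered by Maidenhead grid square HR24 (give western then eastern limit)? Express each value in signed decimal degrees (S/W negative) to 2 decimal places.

-36.00, -34.00

Field H=7, R=17: +7·20° lon, +17·10° lat → SW at lon -40°, lat 80°.
Square 2, 4: +2·2° lon, +4·1° lat → SW at lon -36°, lat 84°.
Cell spans 2° lon × 1° lat.
west -36.00, east -34.00.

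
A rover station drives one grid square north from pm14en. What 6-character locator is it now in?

PM14eo

Latitude subsquare n = 13; +1 → 14 = o.
The longitude characters are unchanged.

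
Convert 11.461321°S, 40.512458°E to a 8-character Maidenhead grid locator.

LH08gm19

Offset from 180°W / 90°S: lon 220.51246°, lat 78.53868°.
Field: 220.51246/20 → 11 → L, 78.53868/10 → 7 → H; chars LH.
Square: 0.51246/2 → 0, 8.53868/1 → 8; chars 08.
Subsquare: 0.51246/0.0833333 → 6 → g, 0.53868/0.0416667 → 12 → m; chars gm.
Extended square: 0.01246/0.00833333 → 1, 0.03868/0.00416667 → 9; chars 19.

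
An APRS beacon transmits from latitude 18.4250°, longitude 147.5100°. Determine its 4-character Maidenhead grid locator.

Add 180° to longitude and 90° to latitude: 327.51, 108.42.
Field: 327.51/20 → 16 → Q, 108.42/10 → 10 → K; chars QK.
Square: 7.51/2 → 3, 8.42/1 → 8; chars 38.

QK38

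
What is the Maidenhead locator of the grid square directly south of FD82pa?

Latitude subsquare a = 0; −1 → -1, wraps to 23 = x, carry into square.
Latitude square 2; −1 → 1.
The longitude characters are unchanged.

FD81px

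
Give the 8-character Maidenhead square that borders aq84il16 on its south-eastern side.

AQ84il25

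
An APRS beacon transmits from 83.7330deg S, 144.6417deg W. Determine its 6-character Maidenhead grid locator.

BA76qg

Add 180° to longitude and 90° to latitude: 35.3583, 6.2670.
Field (20°×10°, letters A–R): 35.3583/20 → 1 → B, 6.2670/10 → 0 → A; chars BA.
Square (2°×1°, digits 0–9): 15.3583/2 → 7, 6.2670/1 → 6; chars 76.
Subsquare (5′×2.5′, letters a–x): 1.3583/0.0833333 → 16 → q, 0.2670/0.0416667 → 6 → g; chars qg.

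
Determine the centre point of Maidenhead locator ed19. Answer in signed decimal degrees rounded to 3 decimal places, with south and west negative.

Field E=4, D=3: +4·20° lon, +3·10° lat → SW at lon -100°, lat -60°.
Square 1, 9: +1·2° lon, +9·1° lat → SW at lon -98°, lat -51°.
Cell spans 2° lon × 1° lat. Centre is SW corner plus half of each.
latitude -50.500, longitude -97.000.

-50.500, -97.000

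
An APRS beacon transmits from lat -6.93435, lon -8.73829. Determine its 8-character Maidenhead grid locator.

II53pb15

Shift to the Maidenhead origin (180°W, 90°S): lon 171.26171, lat 83.06565.
Field: lon ⌊171.26171/20⌋ = 8 → I; lat ⌊83.06565/10⌋ = 8 → I.
Square: lon ⌊11.26171/2⌋ = 5; lat ⌊3.06565/1⌋ = 3.
Subsquare: lon ⌊1.26171/0.0833333⌋ = 15 → p; lat ⌊0.06565/0.0416667⌋ = 1 → b.
Extended square: lon ⌊0.01171/0.00833333⌋ = 1; lat ⌊0.02398/0.00416667⌋ = 5.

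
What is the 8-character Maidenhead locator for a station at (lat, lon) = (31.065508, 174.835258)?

RM71kb05

Add 180° to longitude and 90° to latitude: 354.83526, 121.06551.
Field: lon ⌊354.83526/20⌋ = 17 → R; lat ⌊121.06551/10⌋ = 12 → M.
Square: lon ⌊14.83526/2⌋ = 7; lat ⌊1.06551/1⌋ = 1.
Subsquare: lon ⌊0.83526/0.0833333⌋ = 10 → k; lat ⌊0.06551/0.0416667⌋ = 1 → b.
Extended square: lon ⌊0.00192/0.00833333⌋ = 0; lat ⌊0.02384/0.00416667⌋ = 5.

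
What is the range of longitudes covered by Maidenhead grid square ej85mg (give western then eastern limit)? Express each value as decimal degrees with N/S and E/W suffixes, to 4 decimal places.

83.0000° W, 82.9167° W

Field E=4, J=9: +4·20° lon, +9·10° lat → SW at lon -100°, lat 0°.
Square 8, 5: +8·2° lon, +5·1° lat → SW at lon -84°, lat 5°.
Subsquare m=12, g=6: +12·0.0833333° lon, +6·0.0416667° lat → SW at lon -83°, lat 5.25°.
Cell spans 0.0833333° lon × 0.0416667° lat.
west 83.0000° W, east 82.9167° W.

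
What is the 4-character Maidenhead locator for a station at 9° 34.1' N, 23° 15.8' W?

HJ89

Add 180° to longitude and 90° to latitude: 156.74, 99.57.
Field: lon ⌊156.74/20⌋ = 7 → H; lat ⌊99.57/10⌋ = 9 → J.
Square: lon ⌊16.74/2⌋ = 8; lat ⌊9.57/1⌋ = 9.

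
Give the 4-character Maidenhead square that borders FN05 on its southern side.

FN04

Latitude square 5; −1 → 4.
The longitude characters are unchanged.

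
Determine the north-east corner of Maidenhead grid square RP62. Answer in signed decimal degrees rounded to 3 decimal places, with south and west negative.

Field R=17, P=15: +17·20° lon, +15·10° lat → SW at lon 160°, lat 60°.
Square 6, 2: +6·2° lon, +2·1° lat → SW at lon 172°, lat 62°.
Cell spans 2° lon × 1° lat. NE corner is SW corner plus one full cell.
latitude 63.000, longitude 174.000.

63.000, 174.000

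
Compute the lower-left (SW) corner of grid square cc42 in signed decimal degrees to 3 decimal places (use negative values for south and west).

-68.000, -132.000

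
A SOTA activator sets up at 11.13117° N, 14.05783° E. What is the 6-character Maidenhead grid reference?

Add 180° to longitude and 90° to latitude: 194.0578, 101.1312.
Field: 194.0578/20 → 9 → J, 101.1312/10 → 10 → K; chars JK.
Square: 14.0578/2 → 7, 1.1312/1 → 1; chars 71.
Subsquare: 0.0578/0.0833333 → 0 → a, 0.1312/0.0416667 → 3 → d; chars ad.

JK71ad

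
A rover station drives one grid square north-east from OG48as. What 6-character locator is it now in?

OG48bt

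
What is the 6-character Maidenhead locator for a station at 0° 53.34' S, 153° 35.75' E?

QI69tc

Shift to the Maidenhead origin (180°W, 90°S): lon 333.5958, lat 89.1110.
Field: 333.5958/20 → 16 → Q, 89.1110/10 → 8 → I; chars QI.
Square: 13.5958/2 → 6, 9.1110/1 → 9; chars 69.
Subsquare: 1.5958/0.0833333 → 19 → t, 0.1110/0.0416667 → 2 → c; chars tc.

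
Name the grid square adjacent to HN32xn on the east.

Longitude subsquare x = 23; +1 → 24, wraps to 0 = a, carry into square.
Longitude square 3; +1 → 4.
The latitude characters are unchanged.

HN42an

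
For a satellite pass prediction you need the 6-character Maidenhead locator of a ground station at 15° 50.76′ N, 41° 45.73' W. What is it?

GK95cu

Add 180° to longitude and 90° to latitude: 138.2378, 105.8460.
Field (20°×10°, letters A–R): 138.2378/20 → 6 → G, 105.8460/10 → 10 → K; chars GK.
Square (2°×1°, digits 0–9): 18.2378/2 → 9, 5.8460/1 → 5; chars 95.
Subsquare (5′×2.5′, letters a–x): 0.2378/0.0833333 → 2 → c, 0.8460/0.0416667 → 20 → u; chars cu.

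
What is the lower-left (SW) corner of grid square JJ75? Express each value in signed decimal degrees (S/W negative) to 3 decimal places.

5.000, 14.000

Field J=9, J=9: +9·20° lon, +9·10° lat → SW at lon 0°, lat 0°.
Square 7, 5: +7·2° lon, +5·1° lat → SW at lon 14°, lat 5°.
latitude 5.000, longitude 14.000.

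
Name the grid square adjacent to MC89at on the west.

Longitude subsquare a = 0; −1 → -1, wraps to 23 = x, carry into square.
Longitude square 8; −1 → 7.
The latitude characters are unchanged.

MC79xt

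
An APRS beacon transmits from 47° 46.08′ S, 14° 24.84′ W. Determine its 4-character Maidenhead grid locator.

IE22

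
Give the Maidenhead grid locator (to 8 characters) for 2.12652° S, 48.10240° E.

Offset from 180°W / 90°S: lon 228.10240°, lat 87.87348°.
Field (20°×10°, letters A–R): 228.10240/20 → 11 → L, 87.87348/10 → 8 → I; chars LI.
Square (2°×1°, digits 0–9): 8.10240/2 → 4, 7.87348/1 → 7; chars 47.
Subsquare (5′×2.5′, letters a–x): 0.10240/0.0833333 → 1 → b, 0.87348/0.0416667 → 20 → u; chars bu.
Extended square (30″×15″, digits 0–9): 0.01907/0.00833333 → 2, 0.04015/0.00416667 → 9; chars 29.

LI47bu29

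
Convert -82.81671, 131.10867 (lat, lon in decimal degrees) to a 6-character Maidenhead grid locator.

PA57ne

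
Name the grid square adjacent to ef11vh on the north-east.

EF11wi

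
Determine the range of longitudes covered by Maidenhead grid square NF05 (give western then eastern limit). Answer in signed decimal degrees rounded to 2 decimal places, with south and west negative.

80.00, 82.00

Field N=13, F=5: +13·20° lon, +5·10° lat → SW at lon 80°, lat -40°.
Square 0, 5: +0·2° lon, +5·1° lat → SW at lon 80°, lat -35°.
Cell spans 2° lon × 1° lat.
west 80.00, east 82.00.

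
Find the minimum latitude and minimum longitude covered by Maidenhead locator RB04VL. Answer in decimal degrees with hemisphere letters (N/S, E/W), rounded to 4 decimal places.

Field R=17, B=1: +17·20° lon, +1·10° lat → SW at lon 160°, lat -80°.
Square 0, 4: +0·2° lon, +4·1° lat → SW at lon 160°, lat -76°.
Subsquare v=21, l=11: +21·0.0833333° lon, +11·0.0416667° lat → SW at lon 161.75°, lat -75.5417°.
latitude 75.5417° S, longitude 161.7500° E.

75.5417° S, 161.7500° E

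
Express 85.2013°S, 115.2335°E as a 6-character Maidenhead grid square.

OA74ot

Shift to the Maidenhead origin (180°W, 90°S): lon 295.2335, lat 4.7987.
Field: 295.2335/20 → 14 → O, 4.7987/10 → 0 → A; chars OA.
Square: 15.2335/2 → 7, 4.7987/1 → 4; chars 74.
Subsquare: 1.2335/0.0833333 → 14 → o, 0.7987/0.0416667 → 19 → t; chars ot.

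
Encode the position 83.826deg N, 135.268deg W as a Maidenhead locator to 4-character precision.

CR23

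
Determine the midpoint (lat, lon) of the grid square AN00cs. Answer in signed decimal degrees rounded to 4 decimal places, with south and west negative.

40.7708, -179.7917

Field A=0, N=13: +0·20° lon, +13·10° lat → SW at lon -180°, lat 40°.
Square 0, 0: +0·2° lon, +0·1° lat → SW at lon -180°, lat 40°.
Subsquare c=2, s=18: +2·0.0833333° lon, +18·0.0416667° lat → SW at lon -179.833°, lat 40.75°.
Cell spans 0.0833333° lon × 0.0416667° lat. Centre is SW corner plus half of each.
latitude 40.7708, longitude -179.7917.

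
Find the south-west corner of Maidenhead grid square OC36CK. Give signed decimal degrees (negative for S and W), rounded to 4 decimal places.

Field O=14, C=2: +14·20° lon, +2·10° lat → SW at lon 100°, lat -70°.
Square 3, 6: +3·2° lon, +6·1° lat → SW at lon 106°, lat -64°.
Subsquare c=2, k=10: +2·0.0833333° lon, +10·0.0416667° lat → SW at lon 106.167°, lat -63.5833°.
latitude -63.5833, longitude 106.1667.

-63.5833, 106.1667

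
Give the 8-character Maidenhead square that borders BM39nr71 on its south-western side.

BM39nr60

Longitude extended square 7; −1 → 6.
Latitude extended square 1; −1 → 0.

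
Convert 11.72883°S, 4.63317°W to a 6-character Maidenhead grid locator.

IH78qg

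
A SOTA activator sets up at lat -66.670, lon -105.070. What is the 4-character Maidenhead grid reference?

DC73

Add 180° to longitude and 90° to latitude: 74.93, 23.33.
Field (20°×10°, letters A–R): 74.93/20 → 3 → D, 23.33/10 → 2 → C; chars DC.
Square (2°×1°, digits 0–9): 14.93/2 → 7, 3.33/1 → 3; chars 73.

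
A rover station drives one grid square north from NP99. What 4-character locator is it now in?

NQ90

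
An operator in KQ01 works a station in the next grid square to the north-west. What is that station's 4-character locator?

Longitude square 0; −1 → -1, wraps to 9, carry into field.
Longitude field K = 10; −1 → 9 = J.
Latitude square 1; +1 → 2.

JQ92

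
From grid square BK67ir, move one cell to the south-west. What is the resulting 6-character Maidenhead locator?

Longitude subsquare i = 8; −1 → 7 = h.
Latitude subsquare r = 17; −1 → 16 = q.

BK67hq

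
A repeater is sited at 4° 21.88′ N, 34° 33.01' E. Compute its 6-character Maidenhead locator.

KJ74gi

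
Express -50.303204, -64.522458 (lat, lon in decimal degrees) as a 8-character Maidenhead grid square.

Offset from 180°W / 90°S: lon 115.47754°, lat 39.69680°.
Field (20°×10°, letters A–R): lon ⌊115.47754/20⌋ = 5 → F; lat ⌊39.69680/10⌋ = 3 → D.
Square (2°×1°, digits 0–9): lon ⌊15.47754/2⌋ = 7; lat ⌊9.69680/1⌋ = 9.
Subsquare (5′×2.5′, letters a–x): lon ⌊1.47754/0.0833333⌋ = 17 → r; lat ⌊0.69680/0.0416667⌋ = 16 → q.
Extended square (30″×15″, digits 0–9): lon ⌊0.06088/0.00833333⌋ = 7; lat ⌊0.03013/0.00416667⌋ = 7.

FD79rq77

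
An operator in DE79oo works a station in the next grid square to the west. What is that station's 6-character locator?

Longitude subsquare o = 14; −1 → 13 = n.
The latitude characters are unchanged.

DE79no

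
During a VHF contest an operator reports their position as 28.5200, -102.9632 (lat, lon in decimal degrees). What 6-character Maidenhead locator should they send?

DL88mm

Add 180° to longitude and 90° to latitude: 77.0368, 118.5200.
Field: 77.0368/20 → 3 → D, 118.5200/10 → 11 → L; chars DL.
Square: 17.0368/2 → 8, 8.5200/1 → 8; chars 88.
Subsquare: 1.0368/0.0833333 → 12 → m, 0.5200/0.0416667 → 12 → m; chars mm.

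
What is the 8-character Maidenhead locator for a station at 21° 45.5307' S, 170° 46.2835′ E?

Add 180° to longitude and 90° to latitude: 350.77139, 68.24115.
Field (20°×10°, letters A–R): lon ⌊350.77139/20⌋ = 17 → R; lat ⌊68.24115/10⌋ = 6 → G.
Square (2°×1°, digits 0–9): lon ⌊10.77139/2⌋ = 5; lat ⌊8.24115/1⌋ = 8.
Subsquare (5′×2.5′, letters a–x): lon ⌊0.77139/0.0833333⌋ = 9 → j; lat ⌊0.24115/0.0416667⌋ = 5 → f.
Extended square (30″×15″, digits 0–9): lon ⌊0.02139/0.00833333⌋ = 2; lat ⌊0.03282/0.00416667⌋ = 7.

RG58jf27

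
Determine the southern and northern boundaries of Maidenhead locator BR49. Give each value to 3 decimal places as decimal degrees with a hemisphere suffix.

Field B=1, R=17: +1·20° lon, +17·10° lat → SW at lon -160°, lat 80°.
Square 4, 9: +4·2° lon, +9·1° lat → SW at lon -152°, lat 89°.
Cell spans 2° lon × 1° lat.
south 89.000° N, north 90.000° N.

89.000° N, 90.000° N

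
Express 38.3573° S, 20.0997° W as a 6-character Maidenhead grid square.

Offset from 180°W / 90°S: lon 159.9003°, lat 51.6427°.
Field (20°×10°, letters A–R): lon ⌊159.9003/20⌋ = 7 → H; lat ⌊51.6427/10⌋ = 5 → F.
Square (2°×1°, digits 0–9): lon ⌊19.9003/2⌋ = 9; lat ⌊1.6427/1⌋ = 1.
Subsquare (5′×2.5′, letters a–x): lon ⌊1.9003/0.0833333⌋ = 22 → w; lat ⌊0.6427/0.0416667⌋ = 15 → p.

HF91wp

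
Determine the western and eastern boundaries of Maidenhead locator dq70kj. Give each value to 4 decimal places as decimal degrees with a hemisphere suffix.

105.1667° W, 105.0833° W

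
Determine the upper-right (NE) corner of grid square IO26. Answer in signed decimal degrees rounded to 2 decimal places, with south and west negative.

Field I=8, O=14: +8·20° lon, +14·10° lat → SW at lon -20°, lat 50°.
Square 2, 6: +2·2° lon, +6·1° lat → SW at lon -16°, lat 56°.
Cell spans 2° lon × 1° lat. NE corner is SW corner plus one full cell.
latitude 57.00, longitude -14.00.

57.00, -14.00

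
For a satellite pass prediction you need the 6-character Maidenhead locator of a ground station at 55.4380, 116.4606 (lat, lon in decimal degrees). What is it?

Add 180° to longitude and 90° to latitude: 296.4606, 145.4380.
Field: lon ⌊296.4606/20⌋ = 14 → O; lat ⌊145.4380/10⌋ = 14 → O.
Square: lon ⌊16.4606/2⌋ = 8; lat ⌊5.4380/1⌋ = 5.
Subsquare: lon ⌊0.4606/0.0833333⌋ = 5 → f; lat ⌊0.4380/0.0416667⌋ = 10 → k.

OO85fk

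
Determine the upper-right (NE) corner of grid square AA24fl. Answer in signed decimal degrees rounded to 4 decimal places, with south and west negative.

-85.5000, -175.5000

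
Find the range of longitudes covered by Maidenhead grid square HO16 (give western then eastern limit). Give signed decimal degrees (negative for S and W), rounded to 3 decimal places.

-38.000, -36.000

Field H=7, O=14: +7·20° lon, +14·10° lat → SW at lon -40°, lat 50°.
Square 1, 6: +1·2° lon, +6·1° lat → SW at lon -38°, lat 56°.
Cell spans 2° lon × 1° lat.
west -38.000, east -36.000.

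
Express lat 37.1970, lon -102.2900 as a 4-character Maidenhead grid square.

Add 180° to longitude and 90° to latitude: 77.71, 127.20.
Field: lon ⌊77.71/20⌋ = 3 → D; lat ⌊127.20/10⌋ = 12 → M.
Square: lon ⌊17.71/2⌋ = 8; lat ⌊7.20/1⌋ = 7.

DM87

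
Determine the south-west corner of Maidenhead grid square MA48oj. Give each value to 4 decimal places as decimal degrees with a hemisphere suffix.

81.6250° S, 69.1667° E

Field M=12, A=0: +12·20° lon, +0·10° lat → SW at lon 60°, lat -90°.
Square 4, 8: +4·2° lon, +8·1° lat → SW at lon 68°, lat -82°.
Subsquare o=14, j=9: +14·0.0833333° lon, +9·0.0416667° lat → SW at lon 69.1667°, lat -81.625°.
latitude 81.6250° S, longitude 69.1667° E.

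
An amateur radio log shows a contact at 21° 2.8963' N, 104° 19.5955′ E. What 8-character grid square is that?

Shift to the Maidenhead origin (180°W, 90°S): lon 284.32659, lat 111.04827.
Field: 284.32659/20 → 14 → O, 111.04827/10 → 11 → L; chars OL.
Square: 4.32659/2 → 2, 1.04827/1 → 1; chars 21.
Subsquare: 0.32659/0.0833333 → 3 → d, 0.04827/0.0416667 → 1 → b; chars db.
Extended square: 0.07659/0.00833333 → 9, 0.00660/0.00416667 → 1; chars 91.

OL21db91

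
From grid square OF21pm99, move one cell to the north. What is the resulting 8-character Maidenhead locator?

Latitude extended square 9; +1 → 10, wraps to 0, carry into subsquare.
Latitude subsquare m = 12; +1 → 13 = n.
The longitude characters are unchanged.

OF21pn90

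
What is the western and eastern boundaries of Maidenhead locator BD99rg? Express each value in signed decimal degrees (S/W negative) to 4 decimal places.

-140.5833, -140.5000

Field B=1, D=3: +1·20° lon, +3·10° lat → SW at lon -160°, lat -60°.
Square 9, 9: +9·2° lon, +9·1° lat → SW at lon -142°, lat -51°.
Subsquare r=17, g=6: +17·0.0833333° lon, +6·0.0416667° lat → SW at lon -140.583°, lat -50.75°.
Cell spans 0.0833333° lon × 0.0416667° lat.
west -140.5833, east -140.5000.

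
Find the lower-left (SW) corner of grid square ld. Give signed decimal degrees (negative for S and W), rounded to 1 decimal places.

-60.0, 40.0

Field L=11, D=3: +11·20° lon, +3·10° lat → SW at lon 40°, lat -60°.
latitude -60.0, longitude 40.0.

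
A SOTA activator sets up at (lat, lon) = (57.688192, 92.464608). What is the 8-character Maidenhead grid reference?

Offset from 180°W / 90°S: lon 272.46461°, lat 147.68819°.
Field: 272.46461/20 → 13 → N, 147.68819/10 → 14 → O; chars NO.
Square: 12.46461/2 → 6, 7.68819/1 → 7; chars 67.
Subsquare: 0.46461/0.0833333 → 5 → f, 0.68819/0.0416667 → 16 → q; chars fq.
Extended square: 0.04794/0.00833333 → 5, 0.02153/0.00416667 → 5; chars 55.

NO67fq55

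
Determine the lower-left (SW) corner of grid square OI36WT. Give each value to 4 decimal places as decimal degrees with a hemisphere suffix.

3.2083° S, 107.8333° E

Field O=14, I=8: +14·20° lon, +8·10° lat → SW at lon 100°, lat -10°.
Square 3, 6: +3·2° lon, +6·1° lat → SW at lon 106°, lat -4°.
Subsquare w=22, t=19: +22·0.0833333° lon, +19·0.0416667° lat → SW at lon 107.833°, lat -3.20833°.
latitude 3.2083° S, longitude 107.8333° E.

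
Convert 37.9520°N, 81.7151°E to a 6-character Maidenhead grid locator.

NM07uw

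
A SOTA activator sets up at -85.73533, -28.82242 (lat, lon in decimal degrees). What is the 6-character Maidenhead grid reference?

HA54og

Add 180° to longitude and 90° to latitude: 151.1776, 4.2647.
Field: lon ⌊151.1776/20⌋ = 7 → H; lat ⌊4.2647/10⌋ = 0 → A.
Square: lon ⌊11.1776/2⌋ = 5; lat ⌊4.2647/1⌋ = 4.
Subsquare: lon ⌊1.1776/0.0833333⌋ = 14 → o; lat ⌊0.2647/0.0416667⌋ = 6 → g.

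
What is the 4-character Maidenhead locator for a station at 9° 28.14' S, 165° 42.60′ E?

Offset from 180°W / 90°S: lon 345.71°, lat 80.53°.
Field: lon ⌊345.71/20⌋ = 17 → R; lat ⌊80.53/10⌋ = 8 → I.
Square: lon ⌊5.71/2⌋ = 2; lat ⌊0.53/1⌋ = 0.

RI20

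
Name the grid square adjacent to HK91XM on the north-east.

Longitude subsquare x = 23; +1 → 24, wraps to 0 = a, carry into square.
Longitude square 9; +1 → 10, wraps to 0, carry into field.
Longitude field H = 7; +1 → 8 = I.
Latitude subsquare m = 12; +1 → 13 = n.

IK01an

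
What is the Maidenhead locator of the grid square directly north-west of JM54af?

Longitude subsquare a = 0; −1 → -1, wraps to 23 = x, carry into square.
Longitude square 5; −1 → 4.
Latitude subsquare f = 5; +1 → 6 = g.

JM44xg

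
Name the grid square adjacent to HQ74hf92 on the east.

HQ74if02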